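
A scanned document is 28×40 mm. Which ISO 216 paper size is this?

C10 (28 × 40 mm)

Aspect ratio 40/28 ≈ 1.429 — close to the ISO √2 ≈ 1.414.
In the C-series (envelope sizes, between A and B): C10 = 28 × 40 mm.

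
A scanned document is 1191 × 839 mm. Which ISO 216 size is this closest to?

A0 (841 × 1189 mm)

Aspect ratio 1191/839 ≈ 1.420 — close to the ISO √2 ≈ 1.414.
In the A-series (A0 area = 1 m²): A0 = 841 × 1189 mm.
Off by 4 mm total — nearest standard size.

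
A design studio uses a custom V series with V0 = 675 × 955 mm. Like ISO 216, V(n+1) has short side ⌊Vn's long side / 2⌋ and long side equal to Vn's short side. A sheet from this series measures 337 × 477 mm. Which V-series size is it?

V2

V0: 675 × 955 mm
V1: 477 × 675 mm
V2: 337 × 477 mm
V3: 238 × 337 mm
→ matches V2.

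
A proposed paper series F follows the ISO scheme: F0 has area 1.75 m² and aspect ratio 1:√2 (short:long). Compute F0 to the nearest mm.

Let the short side be w mm. Then w · w√2 = 1.75 m² = 1,750,000 mm².
w² = 1,750,000/√2, so w ≈ 1112.4 mm; long side = w√2 ≈ 1573.2 mm.

1112 × 1573 mm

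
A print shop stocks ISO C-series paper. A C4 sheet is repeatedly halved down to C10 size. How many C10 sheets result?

64

C4 = 229 × 324 mm; C10 = 28 × 40 mm.
Each halving step doubles the count; 6 steps from C4 to C10.
2^6 = 64.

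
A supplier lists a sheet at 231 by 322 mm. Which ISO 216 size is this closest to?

Aspect ratio 322/231 ≈ 1.394 (ISO target is √2 ≈ 1.414).
In the C-series (envelope sizes, between A and B): C4 = 229 × 324 mm.
Off by 4 mm total — nearest standard size.

C4 (229 × 324 mm)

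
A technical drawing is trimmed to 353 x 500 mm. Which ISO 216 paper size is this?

B3 (353 × 500 mm)

Aspect ratio 500/353 ≈ 1.416 — close to the ISO √2 ≈ 1.414.
In the B-series (B0 = 1000 × 1414 mm): B3 = 353 × 500 mm.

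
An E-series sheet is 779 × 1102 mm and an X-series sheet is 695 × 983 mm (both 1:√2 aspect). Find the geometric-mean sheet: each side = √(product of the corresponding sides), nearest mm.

Short side: √(779 · 695) = √541405 ≈ 735.8 → 736 mm
Long side: √(1102 · 983) = √1083266 ≈ 1040.8 → 1041 mm

736 × 1041 mm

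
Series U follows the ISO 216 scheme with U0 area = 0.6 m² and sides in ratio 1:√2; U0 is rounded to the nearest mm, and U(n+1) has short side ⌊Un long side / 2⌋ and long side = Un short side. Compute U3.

Let U0's short side be w mm. w · w√2 = 0.6 m² = 600,000 mm², so w ≈ 651.4 mm and w√2 ≈ 921.2 mm → U0 = 651 × 921 mm.
U1: ⌊921/2⌋ × 651 = 460 × 651 mm
U2: ⌊651/2⌋ × 460 = 325 × 460 mm
U3: ⌊460/2⌋ × 325 = 230 × 325 mm

230 × 325 mm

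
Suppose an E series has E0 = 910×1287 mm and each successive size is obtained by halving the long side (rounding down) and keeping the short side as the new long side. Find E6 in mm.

E1 = 643 × 910 mm (from E0 by 1 halving).
E2: ⌊910/2⌋ × 643 = 455 × 643 mm
E3: ⌊643/2⌋ × 455 = 321 × 455 mm
E4: ⌊455/2⌋ × 321 = 227 × 321 mm
E5: ⌊321/2⌋ × 227 = 160 × 227 mm
E6: ⌊227/2⌋ × 160 = 113 × 160 mm

113 × 160 mm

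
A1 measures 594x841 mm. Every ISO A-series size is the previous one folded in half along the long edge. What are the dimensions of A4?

210 × 297 mm

A2: ⌊841/2⌋ × 594 = 420 × 594 mm
A3: ⌊594/2⌋ × 420 = 297 × 420 mm
A4: ⌊420/2⌋ × 297 = 210 × 297 mm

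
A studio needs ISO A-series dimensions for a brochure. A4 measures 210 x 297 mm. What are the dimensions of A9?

37 × 52 mm

A5: ⌊297/2⌋ × 210 = 148 × 210 mm
A6: ⌊210/2⌋ × 148 = 105 × 148 mm
A7: ⌊148/2⌋ × 105 = 74 × 105 mm
A8: ⌊105/2⌋ × 74 = 52 × 74 mm
A9: ⌊74/2⌋ × 52 = 37 × 52 mm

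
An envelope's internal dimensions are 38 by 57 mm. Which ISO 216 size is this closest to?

Aspect ratio 57/38 ≈ 1.500 (ISO target is √2 ≈ 1.414).
In the C-series (envelope sizes, between A and B): C9 = 40 × 57 mm.
Off by 2 mm total — nearest standard size.

C9 (40 × 57 mm)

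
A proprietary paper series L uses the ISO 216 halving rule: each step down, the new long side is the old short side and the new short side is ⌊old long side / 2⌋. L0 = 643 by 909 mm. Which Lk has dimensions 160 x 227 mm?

L4

L0: 643 × 909 mm
L1: 454 × 643 mm
L2: 321 × 454 mm
L3: 227 × 321 mm
L4: 160 × 227 mm
L5: 113 × 160 mm
→ matches L4.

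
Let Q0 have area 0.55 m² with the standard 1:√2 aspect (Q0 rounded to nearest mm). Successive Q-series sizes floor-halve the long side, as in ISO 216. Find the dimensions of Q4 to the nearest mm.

156 × 220 mm

Let Q0's short side be w mm. w · w√2 = 0.55 m² = 550,000 mm², so w ≈ 623.6 mm and w√2 ≈ 881.9 mm → Q0 = 624 × 882 mm.
Q1: ⌊882/2⌋ × 624 = 441 × 624 mm
Q2: ⌊624/2⌋ × 441 = 312 × 441 mm
Q3: ⌊441/2⌋ × 312 = 220 × 312 mm
Q4: ⌊312/2⌋ × 220 = 156 × 220 mm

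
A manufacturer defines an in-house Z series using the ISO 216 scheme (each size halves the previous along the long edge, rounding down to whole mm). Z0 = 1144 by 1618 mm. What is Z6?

Z1: ⌊1618/2⌋ × 1144 = 809 × 1144 mm
Z2: ⌊1144/2⌋ × 809 = 572 × 809 mm
Z3: ⌊809/2⌋ × 572 = 404 × 572 mm
Z4: ⌊572/2⌋ × 404 = 286 × 404 mm
Z5: ⌊404/2⌋ × 286 = 202 × 286 mm
Z6: ⌊286/2⌋ × 202 = 143 × 202 mm

143 × 202 mm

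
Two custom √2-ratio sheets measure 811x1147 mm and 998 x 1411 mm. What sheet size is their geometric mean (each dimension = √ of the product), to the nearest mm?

Short side: √(811 · 998) = √809378 ≈ 899.7 → 900 mm
Long side: √(1147 · 1411) = √1618417 ≈ 1272.2 → 1272 mm

900 × 1272 mm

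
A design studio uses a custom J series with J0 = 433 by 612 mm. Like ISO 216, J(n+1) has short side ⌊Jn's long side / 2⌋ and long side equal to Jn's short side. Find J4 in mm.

108 × 153 mm

J1: ⌊612/2⌋ × 433 = 306 × 433 mm
J2: ⌊433/2⌋ × 306 = 216 × 306 mm
J3: ⌊306/2⌋ × 216 = 153 × 216 mm
J4: ⌊216/2⌋ × 153 = 108 × 153 mm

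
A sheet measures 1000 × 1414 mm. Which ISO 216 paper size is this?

B0 (1000 × 1414 mm)

Aspect ratio 1414/1000 ≈ 1.414 — close to the ISO √2 ≈ 1.414.
In the B-series (B0 = 1000 × 1414 mm): B0 = 1000 × 1414 mm.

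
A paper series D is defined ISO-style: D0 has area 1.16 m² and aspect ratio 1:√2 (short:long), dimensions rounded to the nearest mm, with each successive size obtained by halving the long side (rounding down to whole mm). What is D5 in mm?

160 × 226 mm

Let D0's short side be w mm. w · w√2 = 1.16 m² = 1,160,000 mm², so w ≈ 905.7 mm and w√2 ≈ 1280.8 mm → D0 = 906 × 1281 mm.
D1: ⌊1281/2⌋ × 906 = 640 × 906 mm
D2: ⌊906/2⌋ × 640 = 453 × 640 mm
D3: ⌊640/2⌋ × 453 = 320 × 453 mm
D4: ⌊453/2⌋ × 320 = 226 × 320 mm
D5: ⌊320/2⌋ × 226 = 160 × 226 mm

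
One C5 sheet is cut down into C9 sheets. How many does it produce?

16

Each ISO step halves the sheet: 1 × C5 → 2 × C6 → 4 × C7 → 8 × C8 → …
From C5 to C9 is 4 halving steps: 2^4 = 16.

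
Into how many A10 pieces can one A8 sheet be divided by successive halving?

4

Each ISO step halves the sheet: 1 × A8 → 2 × A9 → 4 × A10
From A8 to A10 is 2 halving steps: 2^2 = 4.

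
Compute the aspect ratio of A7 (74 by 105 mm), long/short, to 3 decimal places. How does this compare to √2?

1.419

105 / 74 = 1.419
ISO 216 targets √2 ≈ 1.414; the +0.005 deviation is from mm rounding.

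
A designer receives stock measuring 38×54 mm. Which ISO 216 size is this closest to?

A9 (37 × 52 mm)

Aspect ratio 54/38 ≈ 1.421 — close to the ISO √2 ≈ 1.414.
In the A-series (A0 area = 1 m²): A9 = 37 × 52 mm.
Off by 3 mm total — nearest standard size.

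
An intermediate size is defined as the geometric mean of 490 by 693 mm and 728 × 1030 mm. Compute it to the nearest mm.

Short side: √(490 · 728) = √356720 ≈ 597.3 → 597 mm
Long side: √(693 · 1030) = √713790 ≈ 844.9 → 845 mm

597 × 845 mm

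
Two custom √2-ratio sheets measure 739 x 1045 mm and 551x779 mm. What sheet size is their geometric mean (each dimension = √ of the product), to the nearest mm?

638 × 902 mm

Short side: √(739 · 551) = √407189 ≈ 638.1 → 638 mm
Long side: √(1045 · 779) = √814055 ≈ 902.2 → 902 mm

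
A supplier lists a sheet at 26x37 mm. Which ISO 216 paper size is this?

Aspect ratio 37/26 ≈ 1.423 — close to the ISO √2 ≈ 1.414.
In the A-series (A0 area = 1 m²): A10 = 26 × 37 mm.

A10 (26 × 37 mm)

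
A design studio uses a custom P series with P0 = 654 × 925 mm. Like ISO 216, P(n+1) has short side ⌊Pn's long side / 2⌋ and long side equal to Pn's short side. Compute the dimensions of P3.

231 × 327 mm

P1: ⌊925/2⌋ × 654 = 462 × 654 mm
P2: ⌊654/2⌋ × 462 = 327 × 462 mm
P3: ⌊462/2⌋ × 327 = 231 × 327 mm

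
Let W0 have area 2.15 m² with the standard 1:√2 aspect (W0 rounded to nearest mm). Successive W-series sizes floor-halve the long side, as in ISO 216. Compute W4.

308 × 436 mm

Let W0's short side be w mm. w · w√2 = 2.15 m² = 2,150,000 mm², so w ≈ 1233.0 mm and w√2 ≈ 1743.7 mm → W0 = 1233 × 1744 mm.
W1: ⌊1744/2⌋ × 1233 = 872 × 1233 mm
W2: ⌊1233/2⌋ × 872 = 616 × 872 mm
W3: ⌊872/2⌋ × 616 = 436 × 616 mm
W4: ⌊616/2⌋ × 436 = 308 × 436 mm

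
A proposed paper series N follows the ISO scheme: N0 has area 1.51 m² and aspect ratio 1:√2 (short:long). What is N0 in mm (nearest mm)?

Let the short side be w mm. Then w · w√2 = 1.51 m² = 1,510,000 mm².
w² = 1,510,000/√2, so w ≈ 1033.3 mm; long side = w√2 ≈ 1461.3 mm.

1033 × 1461 mm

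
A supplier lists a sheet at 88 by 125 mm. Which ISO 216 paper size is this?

Aspect ratio 125/88 ≈ 1.420 — close to the ISO √2 ≈ 1.414.
In the B-series (B0 = 1000 × 1414 mm): B7 = 88 × 125 mm.

B7 (88 × 125 mm)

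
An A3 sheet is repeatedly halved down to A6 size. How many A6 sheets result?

8

A3 = 297 × 420 mm; A6 = 105 × 148 mm.
Each halving step doubles the count; 3 steps from A3 to A6.
2^3 = 8.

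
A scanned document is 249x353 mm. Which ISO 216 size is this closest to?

Aspect ratio 353/249 ≈ 1.418 — close to the ISO √2 ≈ 1.414.
In the B-series (B0 = 1000 × 1414 mm): B4 = 250 × 353 mm.
Off by 1 mm total — nearest standard size.

B4 (250 × 353 mm)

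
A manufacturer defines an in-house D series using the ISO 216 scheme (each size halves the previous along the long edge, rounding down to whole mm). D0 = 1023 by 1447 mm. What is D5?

180 × 255 mm

D1: ⌊1447/2⌋ × 1023 = 723 × 1023 mm
D2: ⌊1023/2⌋ × 723 = 511 × 723 mm
D3: ⌊723/2⌋ × 511 = 361 × 511 mm
D4: ⌊511/2⌋ × 361 = 255 × 361 mm
D5: ⌊361/2⌋ × 255 = 180 × 255 mm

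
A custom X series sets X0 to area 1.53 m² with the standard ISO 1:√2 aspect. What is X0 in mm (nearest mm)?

Let the short side be w mm. Then w · w√2 = 1.53 m² = 1,530,000 mm².
w² = 1,530,000/√2, so w ≈ 1040.1 mm; long side = w√2 ≈ 1471.0 mm.

1040 × 1471 mm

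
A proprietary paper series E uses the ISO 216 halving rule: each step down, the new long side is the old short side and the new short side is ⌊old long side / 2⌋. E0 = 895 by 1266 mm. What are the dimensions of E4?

E1 = 633 × 895 mm (from E0 by 1 halving).
E2: ⌊895/2⌋ × 633 = 447 × 633 mm
E3: ⌊633/2⌋ × 447 = 316 × 447 mm
E4: ⌊447/2⌋ × 316 = 223 × 316 mm

223 × 316 mm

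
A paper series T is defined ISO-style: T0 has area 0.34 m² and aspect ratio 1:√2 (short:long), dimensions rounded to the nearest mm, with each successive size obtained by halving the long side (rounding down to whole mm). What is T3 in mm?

Let T0's short side be w mm. w · w√2 = 0.34 m² = 340,000 mm², so w ≈ 490.3 mm and w√2 ≈ 693.4 mm → T0 = 490 × 693 mm.
T1: ⌊693/2⌋ × 490 = 346 × 490 mm
T2: ⌊490/2⌋ × 346 = 245 × 346 mm
T3: ⌊346/2⌋ × 245 = 173 × 245 mm

173 × 245 mm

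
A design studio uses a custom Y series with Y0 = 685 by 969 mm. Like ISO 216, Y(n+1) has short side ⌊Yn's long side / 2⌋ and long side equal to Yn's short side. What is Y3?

Y1: ⌊969/2⌋ × 685 = 484 × 685 mm
Y2: ⌊685/2⌋ × 484 = 342 × 484 mm
Y3: ⌊484/2⌋ × 342 = 242 × 342 mm

242 × 342 mm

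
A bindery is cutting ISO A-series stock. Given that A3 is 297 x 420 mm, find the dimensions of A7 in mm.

74 × 105 mm

A4: ⌊420/2⌋ × 297 = 210 × 297 mm
A5: ⌊297/2⌋ × 210 = 148 × 210 mm
A6: ⌊210/2⌋ × 148 = 105 × 148 mm
A7: ⌊148/2⌋ × 105 = 74 × 105 mm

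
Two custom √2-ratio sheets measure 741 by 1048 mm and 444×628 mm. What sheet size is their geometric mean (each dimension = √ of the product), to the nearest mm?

Short side: √(741 · 444) = √329004 ≈ 573.6 → 574 mm
Long side: √(1048 · 628) = √658144 ≈ 811.3 → 811 mm

574 × 811 mm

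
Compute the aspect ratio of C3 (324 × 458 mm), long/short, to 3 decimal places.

458 / 324 = 1.414
Matches √2 ≈ 1.414 — the ISO 216 defining ratio.

1.414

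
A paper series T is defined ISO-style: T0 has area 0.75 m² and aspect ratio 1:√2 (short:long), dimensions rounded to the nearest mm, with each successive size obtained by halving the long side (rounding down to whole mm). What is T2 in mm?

Let T0's short side be w mm. w · w√2 = 0.75 m² = 750,000 mm², so w ≈ 728.2 mm and w√2 ≈ 1029.9 mm → T0 = 728 × 1030 mm.
T1: ⌊1030/2⌋ × 728 = 515 × 728 mm
T2: ⌊728/2⌋ × 515 = 364 × 515 mm

364 × 515 mm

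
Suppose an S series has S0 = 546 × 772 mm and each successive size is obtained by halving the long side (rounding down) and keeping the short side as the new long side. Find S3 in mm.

193 × 273 mm

S1: ⌊772/2⌋ × 546 = 386 × 546 mm
S2: ⌊546/2⌋ × 386 = 273 × 386 mm
S3: ⌊386/2⌋ × 273 = 193 × 273 mm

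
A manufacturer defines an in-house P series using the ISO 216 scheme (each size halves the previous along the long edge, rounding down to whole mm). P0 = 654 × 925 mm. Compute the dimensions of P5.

P1: ⌊925/2⌋ × 654 = 462 × 654 mm
P2: ⌊654/2⌋ × 462 = 327 × 462 mm
P3: ⌊462/2⌋ × 327 = 231 × 327 mm
P4: ⌊327/2⌋ × 231 = 163 × 231 mm
P5: ⌊231/2⌋ × 163 = 115 × 163 mm

115 × 163 mm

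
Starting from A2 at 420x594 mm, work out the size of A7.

74 × 105 mm

A3: ⌊594/2⌋ × 420 = 297 × 420 mm
A4: ⌊420/2⌋ × 297 = 210 × 297 mm
A5: ⌊297/2⌋ × 210 = 148 × 210 mm
A6: ⌊210/2⌋ × 148 = 105 × 148 mm
A7: ⌊148/2⌋ × 105 = 74 × 105 mm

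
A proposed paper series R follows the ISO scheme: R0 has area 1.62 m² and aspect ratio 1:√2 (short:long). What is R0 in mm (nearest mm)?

Let the short side be w mm. Then w · w√2 = 1.62 m² = 1,620,000 mm².
w² = 1,620,000/√2, so w ≈ 1070.3 mm; long side = w√2 ≈ 1513.6 mm.

1070 × 1514 mm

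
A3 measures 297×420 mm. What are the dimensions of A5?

148 × 210 mm

A4: ⌊420/2⌋ × 297 = 210 × 297 mm
A5: ⌊297/2⌋ × 210 = 148 × 210 mm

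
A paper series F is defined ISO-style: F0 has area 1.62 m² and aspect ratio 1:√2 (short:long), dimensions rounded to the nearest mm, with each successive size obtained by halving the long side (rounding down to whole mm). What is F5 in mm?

189 × 267 mm

Let F0's short side be w mm. w · w√2 = 1.62 m² = 1,620,000 mm², so w ≈ 1070.3 mm and w√2 ≈ 1513.6 mm → F0 = 1070 × 1514 mm.
F1: ⌊1514/2⌋ × 1070 = 757 × 1070 mm
F2: ⌊1070/2⌋ × 757 = 535 × 757 mm
F3: ⌊757/2⌋ × 535 = 378 × 535 mm
F4: ⌊535/2⌋ × 378 = 267 × 378 mm
F5: ⌊378/2⌋ × 267 = 189 × 267 mm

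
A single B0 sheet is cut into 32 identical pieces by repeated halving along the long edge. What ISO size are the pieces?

B5

32 = 2^5, so 5 halving steps.
B0 → B1 → … → B5 after 5 steps.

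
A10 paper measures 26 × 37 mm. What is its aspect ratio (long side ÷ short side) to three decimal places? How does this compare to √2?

1.423

37 / 26 = 1.423
ISO 216 targets √2 ≈ 1.414; the +0.009 deviation is from mm rounding.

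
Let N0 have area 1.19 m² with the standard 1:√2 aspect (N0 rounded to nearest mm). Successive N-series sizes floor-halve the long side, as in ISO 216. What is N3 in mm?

Let N0's short side be w mm. w · w√2 = 1.19 m² = 1,190,000 mm², so w ≈ 917.3 mm and w√2 ≈ 1297.3 mm → N0 = 917 × 1297 mm.
N1: ⌊1297/2⌋ × 917 = 648 × 917 mm
N2: ⌊917/2⌋ × 648 = 458 × 648 mm
N3: ⌊648/2⌋ × 458 = 324 × 458 mm

324 × 458 mm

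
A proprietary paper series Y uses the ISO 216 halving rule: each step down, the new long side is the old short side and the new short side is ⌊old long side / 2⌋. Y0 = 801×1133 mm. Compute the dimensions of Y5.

Y1: ⌊1133/2⌋ × 801 = 566 × 801 mm
Y2: ⌊801/2⌋ × 566 = 400 × 566 mm
Y3: ⌊566/2⌋ × 400 = 283 × 400 mm
Y4: ⌊400/2⌋ × 283 = 200 × 283 mm
Y5: ⌊283/2⌋ × 200 = 141 × 200 mm

141 × 200 mm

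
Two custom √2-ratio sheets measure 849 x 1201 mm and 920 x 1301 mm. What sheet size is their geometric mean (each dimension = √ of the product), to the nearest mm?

884 × 1250 mm

Short side: √(849 · 920) = √781080 ≈ 883.8 → 884 mm
Long side: √(1201 · 1301) = √1562501 ≈ 1250.0 → 1250 mm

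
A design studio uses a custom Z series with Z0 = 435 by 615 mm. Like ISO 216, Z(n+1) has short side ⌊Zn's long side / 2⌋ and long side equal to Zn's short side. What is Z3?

153 × 217 mm

Z1: ⌊615/2⌋ × 435 = 307 × 435 mm
Z2: ⌊435/2⌋ × 307 = 217 × 307 mm
Z3: ⌊307/2⌋ × 217 = 153 × 217 mm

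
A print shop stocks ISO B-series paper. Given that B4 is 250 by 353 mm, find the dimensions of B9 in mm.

B5: ⌊353/2⌋ × 250 = 176 × 250 mm
B6: ⌊250/2⌋ × 176 = 125 × 176 mm
B7: ⌊176/2⌋ × 125 = 88 × 125 mm
B8: ⌊125/2⌋ × 88 = 62 × 88 mm
B9: ⌊88/2⌋ × 62 = 44 × 62 mm

44 × 62 mm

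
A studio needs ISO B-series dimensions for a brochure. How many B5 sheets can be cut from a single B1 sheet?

16

B1 = 707 × 1000 mm; B5 = 176 × 250 mm.
Each halving step doubles the count; 4 steps from B1 to B5.
2^4 = 16.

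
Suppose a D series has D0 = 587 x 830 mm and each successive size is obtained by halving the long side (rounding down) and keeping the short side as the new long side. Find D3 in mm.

D1: ⌊830/2⌋ × 587 = 415 × 587 mm
D2: ⌊587/2⌋ × 415 = 293 × 415 mm
D3: ⌊415/2⌋ × 293 = 207 × 293 mm

207 × 293 mm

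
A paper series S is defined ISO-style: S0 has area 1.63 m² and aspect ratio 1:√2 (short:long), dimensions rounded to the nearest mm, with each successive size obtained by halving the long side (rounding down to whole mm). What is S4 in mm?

Let S0's short side be w mm. w · w√2 = 1.63 m² = 1,630,000 mm², so w ≈ 1073.6 mm and w√2 ≈ 1518.3 mm → S0 = 1074 × 1518 mm.
S1: ⌊1518/2⌋ × 1074 = 759 × 1074 mm
S2: ⌊1074/2⌋ × 759 = 537 × 759 mm
S3: ⌊759/2⌋ × 537 = 379 × 537 mm
S4: ⌊537/2⌋ × 379 = 268 × 379 mm

268 × 379 mm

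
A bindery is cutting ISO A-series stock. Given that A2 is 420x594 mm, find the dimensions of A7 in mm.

74 × 105 mm

A3: ⌊594/2⌋ × 420 = 297 × 420 mm
A4: ⌊420/2⌋ × 297 = 210 × 297 mm
A5: ⌊297/2⌋ × 210 = 148 × 210 mm
A6: ⌊210/2⌋ × 148 = 105 × 148 mm
A7: ⌊148/2⌋ × 105 = 74 × 105 mm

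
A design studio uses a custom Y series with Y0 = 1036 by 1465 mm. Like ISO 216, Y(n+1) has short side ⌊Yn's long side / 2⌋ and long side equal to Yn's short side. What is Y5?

Y1: ⌊1465/2⌋ × 1036 = 732 × 1036 mm
Y2: ⌊1036/2⌋ × 732 = 518 × 732 mm
Y3: ⌊732/2⌋ × 518 = 366 × 518 mm
Y4: ⌊518/2⌋ × 366 = 259 × 366 mm
Y5: ⌊366/2⌋ × 259 = 183 × 259 mm

183 × 259 mm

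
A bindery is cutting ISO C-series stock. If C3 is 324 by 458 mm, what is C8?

C4: ⌊458/2⌋ × 324 = 229 × 324 mm
C5: ⌊324/2⌋ × 229 = 162 × 229 mm
C6: ⌊229/2⌋ × 162 = 114 × 162 mm
C7: ⌊162/2⌋ × 114 = 81 × 114 mm
C8: ⌊114/2⌋ × 81 = 57 × 81 mm

57 × 81 mm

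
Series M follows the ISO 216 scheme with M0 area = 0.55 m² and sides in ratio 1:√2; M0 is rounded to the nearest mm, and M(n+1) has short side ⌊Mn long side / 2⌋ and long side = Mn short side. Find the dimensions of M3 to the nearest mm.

Let M0's short side be w mm. w · w√2 = 0.55 m² = 550,000 mm², so w ≈ 623.6 mm and w√2 ≈ 881.9 mm → M0 = 624 × 882 mm.
M1: ⌊882/2⌋ × 624 = 441 × 624 mm
M2: ⌊624/2⌋ × 441 = 312 × 441 mm
M3: ⌊441/2⌋ × 312 = 220 × 312 mm

220 × 312 mm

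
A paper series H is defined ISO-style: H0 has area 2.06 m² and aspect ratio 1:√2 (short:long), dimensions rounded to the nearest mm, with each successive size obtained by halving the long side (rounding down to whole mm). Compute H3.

426 × 603 mm

Let H0's short side be w mm. w · w√2 = 2.06 m² = 2,060,000 mm², so w ≈ 1206.9 mm and w√2 ≈ 1706.8 mm → H0 = 1207 × 1707 mm.
H1: ⌊1707/2⌋ × 1207 = 853 × 1207 mm
H2: ⌊1207/2⌋ × 853 = 603 × 853 mm
H3: ⌊853/2⌋ × 603 = 426 × 603 mm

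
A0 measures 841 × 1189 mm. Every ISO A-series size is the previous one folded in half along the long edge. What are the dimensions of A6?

A1: ⌊1189/2⌋ × 841 = 594 × 841 mm
A2: ⌊841/2⌋ × 594 = 420 × 594 mm
A3: ⌊594/2⌋ × 420 = 297 × 420 mm
A4: ⌊420/2⌋ × 297 = 210 × 297 mm
A5: ⌊297/2⌋ × 210 = 148 × 210 mm
A6: ⌊210/2⌋ × 148 = 105 × 148 mm

105 × 148 mm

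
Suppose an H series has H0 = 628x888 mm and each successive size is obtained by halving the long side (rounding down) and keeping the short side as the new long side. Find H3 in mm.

222 × 314 mm

H1: ⌊888/2⌋ × 628 = 444 × 628 mm
H2: ⌊628/2⌋ × 444 = 314 × 444 mm
H3: ⌊444/2⌋ × 314 = 222 × 314 mm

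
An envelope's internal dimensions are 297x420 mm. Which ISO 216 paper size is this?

Aspect ratio 420/297 ≈ 1.414 — close to the ISO √2 ≈ 1.414.
In the A-series (A0 area = 1 m²): A3 = 297 × 420 mm.

A3 (297 × 420 mm)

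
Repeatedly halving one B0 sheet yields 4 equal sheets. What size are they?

4 = 2^2, so 2 halving steps.
B0 → B1 → … → B2 after 2 steps.

B2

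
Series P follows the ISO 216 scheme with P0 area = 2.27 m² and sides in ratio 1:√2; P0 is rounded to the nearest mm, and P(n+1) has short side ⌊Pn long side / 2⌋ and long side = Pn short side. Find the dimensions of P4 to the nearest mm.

Let P0's short side be w mm. w · w√2 = 2.27 m² = 2,270,000 mm², so w ≈ 1266.9 mm and w√2 ≈ 1791.7 mm → P0 = 1267 × 1792 mm.
P1: ⌊1792/2⌋ × 1267 = 896 × 1267 mm
P2: ⌊1267/2⌋ × 896 = 633 × 896 mm
P3: ⌊896/2⌋ × 633 = 448 × 633 mm
P4: ⌊633/2⌋ × 448 = 316 × 448 mm

316 × 448 mm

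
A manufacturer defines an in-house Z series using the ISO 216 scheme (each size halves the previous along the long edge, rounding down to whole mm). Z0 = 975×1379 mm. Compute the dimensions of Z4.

243 × 344 mm

Z1: ⌊1379/2⌋ × 975 = 689 × 975 mm
Z2: ⌊975/2⌋ × 689 = 487 × 689 mm
Z3: ⌊689/2⌋ × 487 = 344 × 487 mm
Z4: ⌊487/2⌋ × 344 = 243 × 344 mm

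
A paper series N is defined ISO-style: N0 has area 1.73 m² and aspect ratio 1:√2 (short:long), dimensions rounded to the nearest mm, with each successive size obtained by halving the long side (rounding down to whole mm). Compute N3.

391 × 553 mm

Let N0's short side be w mm. w · w√2 = 1.73 m² = 1,730,000 mm², so w ≈ 1106.0 mm and w√2 ≈ 1564.2 mm → N0 = 1106 × 1564 mm.
N1: ⌊1564/2⌋ × 1106 = 782 × 1106 mm
N2: ⌊1106/2⌋ × 782 = 553 × 782 mm
N3: ⌊782/2⌋ × 553 = 391 × 553 mm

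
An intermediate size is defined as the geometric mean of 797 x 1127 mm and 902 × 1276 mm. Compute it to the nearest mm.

848 × 1199 mm

Short side: √(797 · 902) = √718894 ≈ 847.9 → 848 mm
Long side: √(1127 · 1276) = √1438052 ≈ 1199.2 → 1199 mm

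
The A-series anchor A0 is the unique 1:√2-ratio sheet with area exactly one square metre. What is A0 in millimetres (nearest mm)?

Let the short side be w mm. Then the long side is w√2 and w · w√2 = 10⁶ mm².
w² = 10⁶/√2, so w = 1000 / 2^(1/4) ≈ 840.9 mm; long side = 1000 · 2^(1/4) ≈ 1189.2 mm.

841 × 1189 mm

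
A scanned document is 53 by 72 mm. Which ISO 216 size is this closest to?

Aspect ratio 72/53 ≈ 1.358 (ISO target is √2 ≈ 1.414).
In the A-series (A0 area = 1 m²): A8 = 52 × 74 mm.
Off by 3 mm total — nearest standard size.

A8 (52 × 74 mm)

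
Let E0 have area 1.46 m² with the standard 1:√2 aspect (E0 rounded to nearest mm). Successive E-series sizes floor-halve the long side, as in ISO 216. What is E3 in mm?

359 × 508 mm

Let E0's short side be w mm. w · w√2 = 1.46 m² = 1,460,000 mm², so w ≈ 1016.1 mm and w√2 ≈ 1436.9 mm → E0 = 1016 × 1437 mm.
E1: ⌊1437/2⌋ × 1016 = 718 × 1016 mm
E2: ⌊1016/2⌋ × 718 = 508 × 718 mm
E3: ⌊718/2⌋ × 508 = 359 × 508 mm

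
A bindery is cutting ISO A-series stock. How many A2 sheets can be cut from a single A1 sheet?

Each ISO step halves the sheet: 1 × A1 → 2 × A2
From A1 to A2 is 1 halving step: 2^1 = 2.

2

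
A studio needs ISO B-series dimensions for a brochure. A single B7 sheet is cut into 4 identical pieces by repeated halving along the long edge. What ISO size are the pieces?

4 = 2^2, so 2 halving steps.
B7 → B8 → … → B9 after 2 steps.

B9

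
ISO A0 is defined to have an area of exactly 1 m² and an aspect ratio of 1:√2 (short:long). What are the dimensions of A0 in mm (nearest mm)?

841 × 1189 mm

Let the short side be w mm. Then the long side is w√2 and w · w√2 = 10⁶ mm².
w² = 10⁶/√2, so w = 1000 / 2^(1/4) ≈ 840.9 mm; long side = 1000 · 2^(1/4) ≈ 1189.2 mm.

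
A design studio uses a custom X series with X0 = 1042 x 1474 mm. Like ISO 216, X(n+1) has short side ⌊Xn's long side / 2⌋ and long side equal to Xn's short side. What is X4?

X1 = 737 × 1042 mm (from X0 by 1 halving).
X2: ⌊1042/2⌋ × 737 = 521 × 737 mm
X3: ⌊737/2⌋ × 521 = 368 × 521 mm
X4: ⌊521/2⌋ × 368 = 260 × 368 mm

260 × 368 mm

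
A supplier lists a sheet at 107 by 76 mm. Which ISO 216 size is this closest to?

A7 (74 × 105 mm)

Aspect ratio 107/76 ≈ 1.408 — close to the ISO √2 ≈ 1.414.
In the A-series (A0 area = 1 m²): A7 = 74 × 105 mm.
Off by 4 mm total — nearest standard size.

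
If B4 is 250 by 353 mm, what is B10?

31 × 44 mm

B5: ⌊353/2⌋ × 250 = 176 × 250 mm
B6: ⌊250/2⌋ × 176 = 125 × 176 mm
B7: ⌊176/2⌋ × 125 = 88 × 125 mm
B8: ⌊125/2⌋ × 88 = 62 × 88 mm
B9: ⌊88/2⌋ × 62 = 44 × 62 mm
B10: ⌊62/2⌋ × 44 = 31 × 44 mm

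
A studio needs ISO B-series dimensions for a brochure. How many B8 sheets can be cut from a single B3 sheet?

32

B3 = 353 × 500 mm; B8 = 62 × 88 mm.
Each halving step doubles the count; 5 steps from B3 to B8.
2^5 = 32.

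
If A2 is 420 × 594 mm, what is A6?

105 × 148 mm

A3: ⌊594/2⌋ × 420 = 297 × 420 mm
A4: ⌊420/2⌋ × 297 = 210 × 297 mm
A5: ⌊297/2⌋ × 210 = 148 × 210 mm
A6: ⌊210/2⌋ × 148 = 105 × 148 mm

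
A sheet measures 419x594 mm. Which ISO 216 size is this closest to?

A2 (420 × 594 mm)

Aspect ratio 594/419 ≈ 1.418 — close to the ISO √2 ≈ 1.414.
In the A-series (A0 area = 1 m²): A2 = 420 × 594 mm.
Off by 1 mm total — nearest standard size.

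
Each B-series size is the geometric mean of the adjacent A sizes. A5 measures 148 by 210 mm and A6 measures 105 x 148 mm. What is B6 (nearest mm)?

Short side: √(148 · 105) = √15540 ≈ 124.7 → 125 mm
Long side: √(210 · 148) = √31080 ≈ 176.3 → 176 mm

125 × 176 mm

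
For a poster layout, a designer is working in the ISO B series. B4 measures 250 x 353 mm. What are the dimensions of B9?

B5: ⌊353/2⌋ × 250 = 176 × 250 mm
B6: ⌊250/2⌋ × 176 = 125 × 176 mm
B7: ⌊176/2⌋ × 125 = 88 × 125 mm
B8: ⌊125/2⌋ × 88 = 62 × 88 mm
B9: ⌊88/2⌋ × 62 = 44 × 62 mm

44 × 62 mm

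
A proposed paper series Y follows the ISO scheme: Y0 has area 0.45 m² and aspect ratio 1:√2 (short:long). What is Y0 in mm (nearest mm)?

564 × 798 mm

Let the short side be w mm. Then w · w√2 = 0.45 m² = 450,000 mm².
w² = 450,000/√2, so w ≈ 564.1 mm; long side = w√2 ≈ 797.7 mm.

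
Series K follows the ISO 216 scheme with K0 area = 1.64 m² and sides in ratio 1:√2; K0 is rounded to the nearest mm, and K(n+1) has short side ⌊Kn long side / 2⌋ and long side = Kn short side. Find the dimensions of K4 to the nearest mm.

269 × 380 mm

Let K0's short side be w mm. w · w√2 = 1.64 m² = 1,640,000 mm², so w ≈ 1076.9 mm and w√2 ≈ 1522.9 mm → K0 = 1077 × 1523 mm.
K1: ⌊1523/2⌋ × 1077 = 761 × 1077 mm
K2: ⌊1077/2⌋ × 761 = 538 × 761 mm
K3: ⌊761/2⌋ × 538 = 380 × 538 mm
K4: ⌊538/2⌋ × 380 = 269 × 380 mm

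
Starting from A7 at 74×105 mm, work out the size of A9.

37 × 52 mm

A8: ⌊105/2⌋ × 74 = 52 × 74 mm
A9: ⌊74/2⌋ × 52 = 37 × 52 mm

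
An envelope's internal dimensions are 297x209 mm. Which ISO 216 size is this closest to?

Aspect ratio 297/209 ≈ 1.421 — close to the ISO √2 ≈ 1.414.
In the A-series (A0 area = 1 m²): A4 = 210 × 297 mm.
Off by 1 mm total — nearest standard size.

A4 (210 × 297 mm)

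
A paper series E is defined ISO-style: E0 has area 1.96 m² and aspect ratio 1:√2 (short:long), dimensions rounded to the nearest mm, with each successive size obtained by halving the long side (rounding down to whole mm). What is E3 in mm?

Let E0's short side be w mm. w · w√2 = 1.96 m² = 1,960,000 mm², so w ≈ 1177.3 mm and w√2 ≈ 1664.9 mm → E0 = 1177 × 1665 mm.
E1: ⌊1665/2⌋ × 1177 = 832 × 1177 mm
E2: ⌊1177/2⌋ × 832 = 588 × 832 mm
E3: ⌊832/2⌋ × 588 = 416 × 588 mm

416 × 588 mm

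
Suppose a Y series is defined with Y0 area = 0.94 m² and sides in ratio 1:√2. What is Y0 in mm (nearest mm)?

815 × 1153 mm

Let the short side be w mm. Then w · w√2 = 0.94 m² = 940,000 mm².
w² = 940,000/√2, so w ≈ 815.3 mm; long side = w√2 ≈ 1153.0 mm.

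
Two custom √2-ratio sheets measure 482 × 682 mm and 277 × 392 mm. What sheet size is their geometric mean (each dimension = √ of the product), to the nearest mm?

Short side: √(482 · 277) = √133514 ≈ 365.4 → 365 mm
Long side: √(682 · 392) = √267344 ≈ 517.1 → 517 mm

365 × 517 mm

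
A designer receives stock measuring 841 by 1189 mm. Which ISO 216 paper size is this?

A0 (841 × 1189 mm)

Aspect ratio 1189/841 ≈ 1.414 — close to the ISO √2 ≈ 1.414.
In the A-series (A0 area = 1 m²): A0 = 841 × 1189 mm.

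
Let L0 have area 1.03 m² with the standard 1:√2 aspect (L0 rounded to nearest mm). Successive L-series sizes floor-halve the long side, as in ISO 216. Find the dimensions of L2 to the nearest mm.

426 × 603 mm

Let L0's short side be w mm. w · w√2 = 1.03 m² = 1,030,000 mm², so w ≈ 853.4 mm and w√2 ≈ 1206.9 mm → L0 = 853 × 1207 mm.
L1: ⌊1207/2⌋ × 853 = 603 × 853 mm
L2: ⌊853/2⌋ × 603 = 426 × 603 mm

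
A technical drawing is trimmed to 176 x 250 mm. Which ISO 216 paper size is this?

B5 (176 × 250 mm)

Aspect ratio 250/176 ≈ 1.420 — close to the ISO √2 ≈ 1.414.
In the B-series (B0 = 1000 × 1414 mm): B5 = 176 × 250 mm.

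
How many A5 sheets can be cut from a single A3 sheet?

4

Each ISO step halves the sheet: 1 × A3 → 2 × A4 → 4 × A5
From A3 to A5 is 2 halving steps: 2^2 = 4.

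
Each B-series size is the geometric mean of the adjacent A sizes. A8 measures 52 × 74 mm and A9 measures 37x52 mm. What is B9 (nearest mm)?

44 × 62 mm

Short side: √(52 · 37) = √1924 ≈ 43.9 → 44 mm
Long side: √(74 · 52) = √3848 ≈ 62.0 → 62 mm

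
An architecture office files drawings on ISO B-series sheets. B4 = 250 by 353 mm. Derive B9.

B5: ⌊353/2⌋ × 250 = 176 × 250 mm
B6: ⌊250/2⌋ × 176 = 125 × 176 mm
B7: ⌊176/2⌋ × 125 = 88 × 125 mm
B8: ⌊125/2⌋ × 88 = 62 × 88 mm
B9: ⌊88/2⌋ × 62 = 44 × 62 mm

44 × 62 mm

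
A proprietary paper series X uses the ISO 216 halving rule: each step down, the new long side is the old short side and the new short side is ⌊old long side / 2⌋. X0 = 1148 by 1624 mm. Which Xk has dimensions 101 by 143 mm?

X7

X0: 1148 × 1624 mm
X1: 812 × 1148 mm
X2: 574 × 812 mm
X3: 406 × 574 mm
X4: 287 × 406 mm
X5: 203 × 287 mm
X6: 143 × 203 mm
X7: 101 × 143 mm
X8: 71 × 101 mm
→ matches X7.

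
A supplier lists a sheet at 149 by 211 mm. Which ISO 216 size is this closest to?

Aspect ratio 211/149 ≈ 1.416 — close to the ISO √2 ≈ 1.414.
In the A-series (A0 area = 1 m²): A5 = 148 × 210 mm.
Off by 2 mm total — nearest standard size.

A5 (148 × 210 mm)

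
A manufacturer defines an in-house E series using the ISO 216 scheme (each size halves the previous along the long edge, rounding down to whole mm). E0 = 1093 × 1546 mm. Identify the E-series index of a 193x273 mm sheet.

E5

E0: 1093 × 1546 mm
E1: 773 × 1093 mm
E2: 546 × 773 mm
E3: 386 × 546 mm
E4: 273 × 386 mm
E5: 193 × 273 mm
E6: 136 × 193 mm
→ matches E5.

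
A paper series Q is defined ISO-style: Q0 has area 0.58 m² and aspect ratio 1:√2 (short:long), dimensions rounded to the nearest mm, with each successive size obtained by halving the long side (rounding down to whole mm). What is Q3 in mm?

226 × 320 mm

Let Q0's short side be w mm. w · w√2 = 0.58 m² = 580,000 mm², so w ≈ 640.4 mm and w√2 ≈ 905.7 mm → Q0 = 640 × 906 mm.
Q1: ⌊906/2⌋ × 640 = 453 × 640 mm
Q2: ⌊640/2⌋ × 453 = 320 × 453 mm
Q3: ⌊453/2⌋ × 320 = 226 × 320 mm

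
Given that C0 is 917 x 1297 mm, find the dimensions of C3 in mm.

C1: ⌊1297/2⌋ × 917 = 648 × 917 mm
C2: ⌊917/2⌋ × 648 = 458 × 648 mm
C3: ⌊648/2⌋ × 458 = 324 × 458 mm

324 × 458 mm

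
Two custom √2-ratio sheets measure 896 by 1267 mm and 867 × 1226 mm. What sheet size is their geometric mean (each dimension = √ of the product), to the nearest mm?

Short side: √(896 · 867) = √776832 ≈ 881.4 → 881 mm
Long side: √(1267 · 1226) = √1553342 ≈ 1246.3 → 1246 mm

881 × 1246 mm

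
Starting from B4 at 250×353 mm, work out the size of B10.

31 × 44 mm

B5: ⌊353/2⌋ × 250 = 176 × 250 mm
B6: ⌊250/2⌋ × 176 = 125 × 176 mm
B7: ⌊176/2⌋ × 125 = 88 × 125 mm
B8: ⌊125/2⌋ × 88 = 62 × 88 mm
B9: ⌊88/2⌋ × 62 = 44 × 62 mm
B10: ⌊62/2⌋ × 44 = 31 × 44 mm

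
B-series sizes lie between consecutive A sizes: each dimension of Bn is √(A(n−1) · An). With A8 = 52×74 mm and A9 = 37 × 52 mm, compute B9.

44 × 62 mm

Short side: √(52 · 37) = √1924 ≈ 43.9 → 44 mm
Long side: √(74 · 52) = √3848 ≈ 62.0 → 62 mm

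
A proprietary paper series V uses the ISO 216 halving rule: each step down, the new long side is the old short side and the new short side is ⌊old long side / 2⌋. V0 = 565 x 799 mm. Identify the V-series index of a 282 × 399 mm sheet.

V2

V0: 565 × 799 mm
V1: 399 × 565 mm
V2: 282 × 399 mm
V3: 199 × 282 mm
→ matches V2.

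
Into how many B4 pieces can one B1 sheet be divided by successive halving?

Each ISO step halves the sheet: 1 × B1 → 2 × B2 → 4 × B3 → 8 × B4
From B1 to B4 is 3 halving steps: 2^3 = 8.

8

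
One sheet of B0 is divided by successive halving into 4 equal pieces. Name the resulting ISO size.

B2

4 = 2^2, so 2 halving steps.
B0 → B1 → … → B2 after 2 steps.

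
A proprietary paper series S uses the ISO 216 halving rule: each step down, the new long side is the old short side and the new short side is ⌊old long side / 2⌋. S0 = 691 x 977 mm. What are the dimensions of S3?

244 × 345 mm

S1: ⌊977/2⌋ × 691 = 488 × 691 mm
S2: ⌊691/2⌋ × 488 = 345 × 488 mm
S3: ⌊488/2⌋ × 345 = 244 × 345 mm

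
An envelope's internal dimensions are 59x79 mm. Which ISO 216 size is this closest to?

C8 (57 × 81 mm)

Aspect ratio 79/59 ≈ 1.339 (ISO target is √2 ≈ 1.414).
In the C-series (envelope sizes, between A and B): C8 = 57 × 81 mm.
Off by 4 mm total — nearest standard size.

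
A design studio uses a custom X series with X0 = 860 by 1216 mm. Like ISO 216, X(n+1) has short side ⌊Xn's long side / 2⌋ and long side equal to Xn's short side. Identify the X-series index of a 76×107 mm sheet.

X7

X0: 860 × 1216 mm
X1: 608 × 860 mm
X2: 430 × 608 mm
X3: 304 × 430 mm
X4: 215 × 304 mm
X5: 152 × 215 mm
X6: 107 × 152 mm
X7: 76 × 107 mm
X8: 53 × 76 mm
→ matches X7.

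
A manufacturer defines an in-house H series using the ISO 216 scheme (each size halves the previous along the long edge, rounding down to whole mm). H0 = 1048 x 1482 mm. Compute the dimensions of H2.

H1: ⌊1482/2⌋ × 1048 = 741 × 1048 mm
H2: ⌊1048/2⌋ × 741 = 524 × 741 mm

524 × 741 mm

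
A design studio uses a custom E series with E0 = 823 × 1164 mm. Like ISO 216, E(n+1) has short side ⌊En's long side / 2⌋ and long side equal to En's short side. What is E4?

205 × 291 mm

E1 = 582 × 823 mm (from E0 by 1 halving).
E2: ⌊823/2⌋ × 582 = 411 × 582 mm
E3: ⌊582/2⌋ × 411 = 291 × 411 mm
E4: ⌊411/2⌋ × 291 = 205 × 291 mm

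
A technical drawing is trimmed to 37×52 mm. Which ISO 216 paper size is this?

Aspect ratio 52/37 ≈ 1.405 — close to the ISO √2 ≈ 1.414.
In the A-series (A0 area = 1 m²): A9 = 37 × 52 mm.

A9 (37 × 52 mm)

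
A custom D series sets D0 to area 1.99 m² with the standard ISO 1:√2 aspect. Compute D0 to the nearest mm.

Let the short side be w mm. Then w · w√2 = 1.99 m² = 1,990,000 mm².
w² = 1,990,000/√2, so w ≈ 1186.2 mm; long side = w√2 ≈ 1677.6 mm.

1186 × 1678 mm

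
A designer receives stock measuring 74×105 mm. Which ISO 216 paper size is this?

Aspect ratio 105/74 ≈ 1.419 — close to the ISO √2 ≈ 1.414.
In the A-series (A0 area = 1 m²): A7 = 74 × 105 mm.

A7 (74 × 105 mm)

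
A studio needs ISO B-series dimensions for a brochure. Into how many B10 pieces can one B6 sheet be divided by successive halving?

16

Each ISO step halves the sheet: 1 × B6 → 2 × B7 → 4 × B8 → 8 × B9 → …
From B6 to B10 is 4 halving steps: 2^4 = 16.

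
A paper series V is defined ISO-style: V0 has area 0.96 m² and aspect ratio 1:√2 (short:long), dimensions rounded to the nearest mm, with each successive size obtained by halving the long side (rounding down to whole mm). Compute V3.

Let V0's short side be w mm. w · w√2 = 0.96 m² = 960,000 mm², so w ≈ 823.9 mm and w√2 ≈ 1165.2 mm → V0 = 824 × 1165 mm.
V1: ⌊1165/2⌋ × 824 = 582 × 824 mm
V2: ⌊824/2⌋ × 582 = 412 × 582 mm
V3: ⌊582/2⌋ × 412 = 291 × 412 mm

291 × 412 mm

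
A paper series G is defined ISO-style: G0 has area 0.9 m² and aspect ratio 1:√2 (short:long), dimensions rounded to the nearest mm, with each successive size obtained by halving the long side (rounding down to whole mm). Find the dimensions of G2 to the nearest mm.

Let G0's short side be w mm. w · w√2 = 0.9 m² = 900,000 mm², so w ≈ 797.7 mm and w√2 ≈ 1128.2 mm → G0 = 798 × 1128 mm.
G1: ⌊1128/2⌋ × 798 = 564 × 798 mm
G2: ⌊798/2⌋ × 564 = 399 × 564 mm

399 × 564 mm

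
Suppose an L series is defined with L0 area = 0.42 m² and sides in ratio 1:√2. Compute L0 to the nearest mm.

Let the short side be w mm. Then w · w√2 = 0.42 m² = 420,000 mm².
w² = 420,000/√2, so w ≈ 545.0 mm; long side = w√2 ≈ 770.7 mm.

545 × 771 mm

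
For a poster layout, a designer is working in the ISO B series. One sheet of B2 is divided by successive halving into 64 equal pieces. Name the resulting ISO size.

64 = 2^6, so 6 halving steps.
B2 → B3 → … → B8 after 6 steps.

B8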